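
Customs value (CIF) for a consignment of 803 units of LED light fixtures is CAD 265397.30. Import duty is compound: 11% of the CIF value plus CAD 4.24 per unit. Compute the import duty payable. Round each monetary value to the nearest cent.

Import duty: CAD 32598.42

Ad valorem component: 265397.30 × 11% = 29193.70
Specific component: 803 × 4.24 = 3404.72
Import duty = 29193.70 + 3404.72 = 32598.42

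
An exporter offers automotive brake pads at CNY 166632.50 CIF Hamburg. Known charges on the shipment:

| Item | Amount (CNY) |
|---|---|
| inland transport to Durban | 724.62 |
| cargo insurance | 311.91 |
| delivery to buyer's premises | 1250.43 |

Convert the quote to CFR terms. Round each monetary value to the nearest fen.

CFR price: CNY 166320.59

Not relevant to the conversion: inland to port — on the seller under both CIF and CFR; already in the CIF price and stays in the CFR price. delivery — on the buyer under both terms; not part of either seller's price.
From CIF to CFR, the seller no longer bears: insurance.
CFR price = 166632.50 − 311.91 = 166320.59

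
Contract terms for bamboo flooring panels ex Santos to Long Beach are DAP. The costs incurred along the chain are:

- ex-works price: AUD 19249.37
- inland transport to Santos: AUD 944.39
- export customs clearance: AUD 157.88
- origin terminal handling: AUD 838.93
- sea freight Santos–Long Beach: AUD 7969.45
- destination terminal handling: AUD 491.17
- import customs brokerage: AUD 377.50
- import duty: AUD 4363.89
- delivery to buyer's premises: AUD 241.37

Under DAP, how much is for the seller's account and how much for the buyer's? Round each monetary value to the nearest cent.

DAP: the seller bears all costs to the named destination except import duty and clearance.
Seller's account: goods 19249.37 + inland to port 944.39 + export clearance 157.88 + origin terminal 838.93 + freight 7969.45 + destination terminal 491.17 + delivery 241.37 = 29892.56
Buyer's account: brokerage 377.50 + duty 4363.89 = 4741.39

Seller: AUD 29892.56; buyer: AUD 4741.39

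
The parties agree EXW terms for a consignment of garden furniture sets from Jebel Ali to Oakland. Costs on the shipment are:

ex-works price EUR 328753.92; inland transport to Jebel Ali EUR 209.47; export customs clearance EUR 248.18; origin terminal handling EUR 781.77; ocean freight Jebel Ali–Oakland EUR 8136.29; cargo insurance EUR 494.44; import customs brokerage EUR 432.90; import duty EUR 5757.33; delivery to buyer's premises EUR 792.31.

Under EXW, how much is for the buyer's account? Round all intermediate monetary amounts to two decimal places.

EXW: the seller makes goods available at their premises; the buyer bears all onward costs.
Seller's account: goods 328753.92 = 328753.92
Buyer's account: inland to port 209.47 + export clearance 248.18 + origin terminal 781.77 + freight 8136.29 + insurance 494.44 + brokerage 432.90 + duty 5757.33 + delivery 792.31 = 16852.69

Buyer's account: EUR 16852.69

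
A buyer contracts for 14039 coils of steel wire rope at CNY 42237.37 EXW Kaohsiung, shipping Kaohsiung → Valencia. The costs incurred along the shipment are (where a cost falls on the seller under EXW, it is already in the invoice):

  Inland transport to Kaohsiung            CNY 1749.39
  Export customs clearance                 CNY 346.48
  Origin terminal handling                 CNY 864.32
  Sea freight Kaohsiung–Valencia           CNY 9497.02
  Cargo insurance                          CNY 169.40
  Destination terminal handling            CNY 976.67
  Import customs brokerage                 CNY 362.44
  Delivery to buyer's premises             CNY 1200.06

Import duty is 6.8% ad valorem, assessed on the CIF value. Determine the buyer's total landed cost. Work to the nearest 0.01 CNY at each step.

EXW: the seller makes goods available at their premises; the buyer bears all onward costs.
CIF value = EXW price + inland to port + export clearance + origin terminal + freight + insurance = 42237.37 + 1749.39 + 346.48 + 864.32 + 9497.02 + 169.40 = 54863.98
Import duty = 54863.98 × 6.8% = 3730.75
Buyer bears: inland to port 1749.39 + export clearance 346.48 + origin terminal 864.32 + freight 9497.02 + insurance 169.40 + destination terminal 976.67 + brokerage 362.44 + delivery 1200.06 + duty 3730.75 = 18896.53
Landed cost = invoice 42237.37 + 18896.53 = 61133.90

Total landed cost: CNY 61133.90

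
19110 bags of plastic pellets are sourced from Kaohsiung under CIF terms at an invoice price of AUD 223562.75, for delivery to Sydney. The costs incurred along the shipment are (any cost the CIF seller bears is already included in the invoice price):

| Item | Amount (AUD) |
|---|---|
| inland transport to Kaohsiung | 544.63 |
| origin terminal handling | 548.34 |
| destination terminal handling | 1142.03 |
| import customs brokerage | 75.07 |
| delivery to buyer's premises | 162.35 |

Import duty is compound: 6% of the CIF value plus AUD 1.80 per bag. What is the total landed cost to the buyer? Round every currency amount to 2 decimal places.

CIF: the seller pays costs through ocean freight and marine insurance to the destination port.
Already in the invoice (seller's account under CIF): inland to port, origin terminal — exclude.
The CIF price already equals the CIF value: 223562.75
Ad valorem component: 223562.75 × 6% = 13413.77
Specific component: 19110 × 1.80 = 34398.00
Import duty = 13413.77 + 34398.00 = 47811.77
Buyer bears: destination terminal 1142.03 + brokerage 75.07 + delivery 162.35 + duty 47811.77 = 49191.22
Landed cost = invoice 223562.75 + 49191.22 = 272753.97

Total landed cost: AUD 272753.97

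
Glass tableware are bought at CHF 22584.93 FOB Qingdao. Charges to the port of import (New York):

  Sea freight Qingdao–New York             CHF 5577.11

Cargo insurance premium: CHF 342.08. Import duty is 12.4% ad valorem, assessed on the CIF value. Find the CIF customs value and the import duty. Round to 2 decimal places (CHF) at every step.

CIF value: CHF 28504.12; import duty: CHF 3534.51

CIF = FOB price + freight + insurance
CIF = 22584.93 + 5577.11 + 342.08 = 28504.12
Import duty = 28504.12 × 12.4% = 3534.51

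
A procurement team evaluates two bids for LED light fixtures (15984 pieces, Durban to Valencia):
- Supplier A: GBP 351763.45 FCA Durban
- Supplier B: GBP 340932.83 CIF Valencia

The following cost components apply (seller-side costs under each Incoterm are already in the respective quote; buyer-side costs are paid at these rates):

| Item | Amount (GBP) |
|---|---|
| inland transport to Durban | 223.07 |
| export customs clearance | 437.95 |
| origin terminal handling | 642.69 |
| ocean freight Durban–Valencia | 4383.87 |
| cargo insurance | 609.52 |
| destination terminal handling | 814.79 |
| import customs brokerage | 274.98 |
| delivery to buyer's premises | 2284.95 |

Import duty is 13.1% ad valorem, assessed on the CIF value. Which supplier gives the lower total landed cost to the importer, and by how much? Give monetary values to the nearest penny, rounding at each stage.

Supplier A (FCA):
CIF value = FCA price + origin terminal + freight + insurance = 351763.45 + 642.69 + 4383.87 + 609.52 = 357399.53
Import duty = 357399.53 × 13.1% = 46819.34
Buyer bears (A): 642.69 + 4383.87 + 609.52 + 814.79 + 274.98 + 2284.95 = 9010.80
Landed cost (A) = invoice 351763.45 + 9010.80 + duty 46819.34 = 407593.59
Supplier B (CIF):
The CIF price already equals the CIF value: 340932.83
Import duty = 340932.83 × 13.1% = 44662.20
Buyer bears (B): 814.79 + 274.98 + 2284.95 = 3374.72
Landed cost (B) = invoice 340932.83 + 3374.72 + duty 44662.20 = 388969.75
Difference = |407593.59 − 388969.75| = 18623.84

Supplier B is cheaper by GBP 18623.84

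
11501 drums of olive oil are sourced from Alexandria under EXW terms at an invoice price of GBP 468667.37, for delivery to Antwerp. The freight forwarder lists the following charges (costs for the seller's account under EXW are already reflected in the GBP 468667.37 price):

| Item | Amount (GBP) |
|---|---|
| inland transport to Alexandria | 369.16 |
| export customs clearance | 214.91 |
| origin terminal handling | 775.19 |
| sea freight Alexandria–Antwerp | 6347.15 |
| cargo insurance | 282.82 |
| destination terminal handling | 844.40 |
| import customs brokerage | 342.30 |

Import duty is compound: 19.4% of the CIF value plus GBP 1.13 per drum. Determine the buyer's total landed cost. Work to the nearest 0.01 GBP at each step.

EXW: the seller makes goods available at their premises; the buyer bears all onward costs.
CIF value = EXW price + inland to port + export clearance + origin terminal + freight + insurance = 468667.37 + 369.16 + 214.91 + 775.19 + 6347.15 + 282.82 = 476656.60
Ad valorem component: 476656.60 × 19.4% = 92471.38
Specific component: 11501 × 1.13 = 12996.13
Import duty = 92471.38 + 12996.13 = 105467.51
Buyer bears: inland to port 369.16 + export clearance 214.91 + origin terminal 775.19 + freight 6347.15 + insurance 282.82 + destination terminal 844.40 + brokerage 342.30 + duty 105467.51 = 114643.44
Landed cost = invoice 468667.37 + 114643.44 = 583310.81

Total landed cost: GBP 583310.81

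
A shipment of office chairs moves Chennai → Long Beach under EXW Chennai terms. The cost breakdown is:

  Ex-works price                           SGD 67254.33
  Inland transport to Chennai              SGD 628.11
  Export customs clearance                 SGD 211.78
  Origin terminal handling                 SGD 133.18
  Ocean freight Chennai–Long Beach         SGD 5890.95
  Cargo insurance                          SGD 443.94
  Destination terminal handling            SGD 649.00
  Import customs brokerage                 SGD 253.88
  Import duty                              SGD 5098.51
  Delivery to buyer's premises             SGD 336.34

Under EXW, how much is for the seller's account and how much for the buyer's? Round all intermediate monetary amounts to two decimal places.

EXW: the seller makes goods available at their premises; the buyer bears all onward costs.
Seller's account: goods 67254.33 = 67254.33
Buyer's account: inland to port 628.11 + export clearance 211.78 + origin terminal 133.18 + freight 5890.95 + insurance 443.94 + destination terminal 649.00 + brokerage 253.88 + duty 5098.51 + delivery 336.34 = 13645.69

Seller: SGD 67254.33; buyer: SGD 13645.69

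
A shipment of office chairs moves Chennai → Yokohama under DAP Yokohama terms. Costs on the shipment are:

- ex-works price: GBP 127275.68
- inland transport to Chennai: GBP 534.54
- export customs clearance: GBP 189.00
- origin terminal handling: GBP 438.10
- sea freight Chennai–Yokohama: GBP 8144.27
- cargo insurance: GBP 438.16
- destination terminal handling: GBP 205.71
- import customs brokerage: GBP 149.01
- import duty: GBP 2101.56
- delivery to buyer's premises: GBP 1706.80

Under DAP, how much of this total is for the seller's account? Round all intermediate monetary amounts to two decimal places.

DAP: the seller bears all costs to the named destination except import duty and clearance.
Seller's account: goods 127275.68 + inland to port 534.54 + export clearance 189.00 + origin terminal 438.10 + freight 8144.27 + insurance 438.16 + destination terminal 205.71 + delivery 1706.80 = 138932.26
Buyer's account: brokerage 149.01 + duty 2101.56 = 2250.57

Seller's account: GBP 138932.26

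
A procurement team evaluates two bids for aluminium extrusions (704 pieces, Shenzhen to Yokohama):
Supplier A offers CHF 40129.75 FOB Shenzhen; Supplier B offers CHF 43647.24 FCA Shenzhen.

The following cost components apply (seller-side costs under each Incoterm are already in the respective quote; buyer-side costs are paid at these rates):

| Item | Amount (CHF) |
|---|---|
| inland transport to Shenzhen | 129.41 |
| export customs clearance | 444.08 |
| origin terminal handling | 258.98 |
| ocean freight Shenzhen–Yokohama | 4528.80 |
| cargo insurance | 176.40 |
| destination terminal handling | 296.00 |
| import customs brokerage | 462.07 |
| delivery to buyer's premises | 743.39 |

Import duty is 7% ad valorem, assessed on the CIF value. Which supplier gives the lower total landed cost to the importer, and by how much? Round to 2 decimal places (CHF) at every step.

Supplier A is cheaper by CHF 4040.82

Supplier A (FOB):
CIF value = FOB price + freight + insurance = 40129.75 + 4528.80 + 176.40 = 44834.95
Import duty = 44834.95 × 7% = 3138.45
Buyer bears (A): 4528.80 + 176.40 + 296.00 + 462.07 + 743.39 = 6206.66
Landed cost (A) = invoice 40129.75 + 6206.66 + duty 3138.45 = 49474.86
Supplier B (FCA):
CIF value = FCA price + origin terminal + freight + insurance = 43647.24 + 258.98 + 4528.80 + 176.40 = 48611.42
Import duty = 48611.42 × 7% = 3402.80
Buyer bears (B): 258.98 + 4528.80 + 176.40 + 296.00 + 462.07 + 743.39 = 6465.64
Landed cost (B) = invoice 43647.24 + 6465.64 + duty 3402.80 = 53515.68
Difference = |49474.86 − 53515.68| = 4040.82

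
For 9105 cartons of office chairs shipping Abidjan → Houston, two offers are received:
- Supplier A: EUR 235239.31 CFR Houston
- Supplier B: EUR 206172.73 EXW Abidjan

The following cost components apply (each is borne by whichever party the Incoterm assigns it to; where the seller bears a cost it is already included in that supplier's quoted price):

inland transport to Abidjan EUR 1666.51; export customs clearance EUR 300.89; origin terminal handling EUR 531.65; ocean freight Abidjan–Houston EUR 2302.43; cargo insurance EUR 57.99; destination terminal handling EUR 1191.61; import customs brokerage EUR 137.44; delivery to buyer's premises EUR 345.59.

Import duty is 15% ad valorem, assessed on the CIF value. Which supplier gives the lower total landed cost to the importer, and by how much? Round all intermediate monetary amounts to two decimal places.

Supplier B is cheaper by EUR 27904.87

Supplier A (CFR):
CIF value = CFR price + insurance = 235239.31 + 57.99 = 235297.30
Import duty = 235297.30 × 15% = 35294.60
Buyer bears (A): 57.99 + 1191.61 + 137.44 + 345.59 = 1732.63
Landed cost (A) = invoice 235239.31 + 1732.63 + duty 35294.60 = 272266.54
Supplier B (EXW):
CIF value = EXW price + inland to port + export clearance + origin terminal + freight + insurance = 206172.73 + 1666.51 + 300.89 + 531.65 + 2302.43 + 57.99 = 211032.20
Import duty = 211032.20 × 15% = 31654.83
Buyer bears (B): 1666.51 + 300.89 + 531.65 + 2302.43 + 57.99 + 1191.61 + 137.44 + 345.59 = 6534.11
Landed cost (B) = invoice 206172.73 + 6534.11 + duty 31654.83 = 244361.67
Difference = |272266.54 − 244361.67| = 27904.87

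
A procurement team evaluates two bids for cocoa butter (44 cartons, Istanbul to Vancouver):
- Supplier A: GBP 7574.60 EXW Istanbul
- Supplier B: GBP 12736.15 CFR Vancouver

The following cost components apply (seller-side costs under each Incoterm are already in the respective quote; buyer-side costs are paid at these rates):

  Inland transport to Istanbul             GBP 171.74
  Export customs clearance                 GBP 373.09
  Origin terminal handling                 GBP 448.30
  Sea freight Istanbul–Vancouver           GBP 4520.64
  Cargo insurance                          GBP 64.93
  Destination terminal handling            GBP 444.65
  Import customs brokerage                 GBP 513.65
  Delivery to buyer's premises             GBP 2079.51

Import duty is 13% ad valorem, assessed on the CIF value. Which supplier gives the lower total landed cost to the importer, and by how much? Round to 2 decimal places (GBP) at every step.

Supplier B is cheaper by GBP 398.01

Supplier A (EXW):
CIF value = EXW price + inland to port + export clearance + origin terminal + freight + insurance = 7574.60 + 171.74 + 373.09 + 448.30 + 4520.64 + 64.93 = 13153.30
Import duty = 13153.30 × 13% = 1709.93
Buyer bears (A): 171.74 + 373.09 + 448.30 + 4520.64 + 64.93 + 444.65 + 513.65 + 2079.51 = 8616.51
Landed cost (A) = invoice 7574.60 + 8616.51 + duty 1709.93 = 17901.04
Supplier B (CFR):
CIF value = CFR price + insurance = 12736.15 + 64.93 = 12801.08
Import duty = 12801.08 × 13% = 1664.14
Buyer bears (B): 64.93 + 444.65 + 513.65 + 2079.51 = 3102.74
Landed cost (B) = invoice 12736.15 + 3102.74 + duty 1664.14 = 17503.03
Difference = |17901.04 − 17503.03| = 398.01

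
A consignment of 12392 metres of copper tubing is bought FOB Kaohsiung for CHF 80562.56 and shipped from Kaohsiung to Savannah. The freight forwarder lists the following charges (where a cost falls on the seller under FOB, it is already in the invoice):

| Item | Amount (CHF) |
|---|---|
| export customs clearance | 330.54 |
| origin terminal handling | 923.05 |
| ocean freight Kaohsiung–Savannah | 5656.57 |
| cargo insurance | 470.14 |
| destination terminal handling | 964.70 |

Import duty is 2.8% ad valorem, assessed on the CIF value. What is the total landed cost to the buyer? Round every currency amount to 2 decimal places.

Total landed cost: CHF 90081.27

FOB: the seller bears costs until goods are on board at the origin port; the buyer bears freight, insurance and all costs thereafter.
Already in the invoice (seller's account under FOB): export clearance, origin terminal — exclude.
CIF value = FOB price + freight + insurance = 80562.56 + 5656.57 + 470.14 = 86689.27
Import duty = 86689.27 × 2.8% = 2427.30
Buyer bears: freight 5656.57 + insurance 470.14 + destination terminal 964.70 + duty 2427.30 = 9518.71
Landed cost = invoice 80562.56 + 9518.71 = 90081.27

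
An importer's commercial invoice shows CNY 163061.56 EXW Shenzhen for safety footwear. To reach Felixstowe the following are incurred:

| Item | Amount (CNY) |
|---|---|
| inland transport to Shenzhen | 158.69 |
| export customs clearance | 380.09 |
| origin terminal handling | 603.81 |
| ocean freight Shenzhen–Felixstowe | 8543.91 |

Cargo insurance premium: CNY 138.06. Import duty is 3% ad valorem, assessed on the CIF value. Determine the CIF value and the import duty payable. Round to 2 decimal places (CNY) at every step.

CIF value: CNY 172886.12; import duty: CNY 5186.58

CIF = EXW price + pre-shipment costs + freight + insurance
CIF = 163061.56 + 158.69 + 380.09 + 603.81 + 8543.91 + 138.06 = 172886.12
Import duty = 172886.12 × 3% = 5186.58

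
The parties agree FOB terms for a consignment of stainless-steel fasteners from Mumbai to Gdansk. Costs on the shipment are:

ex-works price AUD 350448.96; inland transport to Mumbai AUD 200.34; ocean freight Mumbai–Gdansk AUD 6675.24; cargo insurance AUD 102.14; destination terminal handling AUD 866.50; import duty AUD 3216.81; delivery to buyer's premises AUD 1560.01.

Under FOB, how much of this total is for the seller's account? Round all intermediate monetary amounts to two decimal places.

FOB: the seller bears costs until goods are on board at the origin port; the buyer bears freight, insurance and all costs thereafter.
Seller's account: goods 350448.96 + inland to port 200.34 = 350649.30
Buyer's account: freight 6675.24 + insurance 102.14 + destination terminal 866.50 + duty 3216.81 + delivery 1560.01 = 12420.70

Seller's account: AUD 350649.30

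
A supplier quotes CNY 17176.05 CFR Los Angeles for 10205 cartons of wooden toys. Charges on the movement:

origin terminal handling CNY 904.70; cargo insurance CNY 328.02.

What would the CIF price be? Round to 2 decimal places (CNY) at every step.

Not relevant to the conversion: origin terminal — on the seller under both CFR and CIF; already in the CFR price and stays in the CIF price.
From CFR to CIF, the seller additionally bears: insurance.
CIF price = 17176.05 + 328.02 = 17504.07

CIF price: CNY 17504.07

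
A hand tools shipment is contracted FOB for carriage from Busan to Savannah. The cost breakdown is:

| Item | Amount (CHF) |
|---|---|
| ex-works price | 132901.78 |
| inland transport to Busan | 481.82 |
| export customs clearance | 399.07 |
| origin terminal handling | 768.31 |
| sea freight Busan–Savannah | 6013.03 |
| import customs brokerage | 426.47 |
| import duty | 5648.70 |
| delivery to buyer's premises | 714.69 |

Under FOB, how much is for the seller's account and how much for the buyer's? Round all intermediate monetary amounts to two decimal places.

FOB: the seller bears costs until goods are on board at the origin port; the buyer bears freight, insurance and all costs thereafter.
Seller's account: goods 132901.78 + inland to port 481.82 + export clearance 399.07 + origin terminal 768.31 = 134550.98
Buyer's account: freight 6013.03 + brokerage 426.47 + duty 5648.70 + delivery 714.69 = 12802.89

Seller: CHF 134550.98; buyer: CHF 12802.89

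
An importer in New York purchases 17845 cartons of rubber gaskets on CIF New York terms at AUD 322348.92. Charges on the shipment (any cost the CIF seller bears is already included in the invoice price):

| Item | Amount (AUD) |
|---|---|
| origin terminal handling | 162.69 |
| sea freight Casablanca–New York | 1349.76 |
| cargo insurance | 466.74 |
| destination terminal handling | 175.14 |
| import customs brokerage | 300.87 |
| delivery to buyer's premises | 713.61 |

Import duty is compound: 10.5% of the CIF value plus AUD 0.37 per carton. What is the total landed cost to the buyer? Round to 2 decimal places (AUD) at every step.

Total landed cost: AUD 363987.83

CIF: the seller pays costs through ocean freight and marine insurance to the destination port.
Already in the invoice (seller's account under CIF): origin terminal, freight, insurance — exclude.
The CIF price already equals the CIF value: 322348.92
Ad valorem component: 322348.92 × 10.5% = 33846.64
Specific component: 17845 × 0.37 = 6602.65
Import duty = 33846.64 + 6602.65 = 40449.29
Buyer bears: destination terminal 175.14 + brokerage 300.87 + delivery 713.61 + duty 40449.29 = 41638.91
Landed cost = invoice 322348.92 + 41638.91 = 363987.83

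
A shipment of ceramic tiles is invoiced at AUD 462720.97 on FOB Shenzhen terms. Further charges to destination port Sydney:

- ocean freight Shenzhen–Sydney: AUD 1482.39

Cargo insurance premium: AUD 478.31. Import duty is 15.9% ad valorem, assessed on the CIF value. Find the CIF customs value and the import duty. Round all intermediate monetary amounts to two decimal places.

CIF value: AUD 464681.67; import duty: AUD 73884.39

CIF = FOB price + freight + insurance
CIF = 462720.97 + 1482.39 + 478.31 = 464681.67
Import duty = 464681.67 × 15.9% = 73884.39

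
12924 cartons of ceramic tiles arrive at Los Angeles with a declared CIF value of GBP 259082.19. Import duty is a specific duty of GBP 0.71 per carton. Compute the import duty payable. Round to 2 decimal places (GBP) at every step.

Import duty = 12924 × 0.71 = 9176.04

Import duty: GBP 9176.04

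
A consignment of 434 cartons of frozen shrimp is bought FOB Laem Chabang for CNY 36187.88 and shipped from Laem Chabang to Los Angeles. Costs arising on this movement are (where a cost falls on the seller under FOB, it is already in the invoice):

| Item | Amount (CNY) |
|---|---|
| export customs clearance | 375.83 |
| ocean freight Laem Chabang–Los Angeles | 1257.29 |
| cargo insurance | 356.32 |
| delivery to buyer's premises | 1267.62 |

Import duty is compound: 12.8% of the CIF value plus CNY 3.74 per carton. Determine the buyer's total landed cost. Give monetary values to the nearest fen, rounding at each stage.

FOB: the seller bears costs until goods are on board at the origin port; the buyer bears freight, insurance and all costs thereafter.
Already in the invoice (seller's account under FOB): export clearance — exclude.
CIF value = FOB price + freight + insurance = 36187.88 + 1257.29 + 356.32 = 37801.49
Ad valorem component: 37801.49 × 12.8% = 4838.59
Specific component: 434 × 3.74 = 1623.16
Import duty = 4838.59 + 1623.16 = 6461.75
Buyer bears: freight 1257.29 + insurance 356.32 + delivery 1267.62 + duty 6461.75 = 9342.98
Landed cost = invoice 36187.88 + 9342.98 = 45530.86

Total landed cost: CNY 45530.86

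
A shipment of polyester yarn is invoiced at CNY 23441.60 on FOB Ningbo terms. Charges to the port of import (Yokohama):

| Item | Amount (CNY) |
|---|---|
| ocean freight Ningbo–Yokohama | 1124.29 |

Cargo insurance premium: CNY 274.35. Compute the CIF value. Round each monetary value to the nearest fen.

CIF value: CNY 24840.24

CIF = FOB price + freight + insurance
CIF = 23441.60 + 1124.29 + 274.35 = 24840.24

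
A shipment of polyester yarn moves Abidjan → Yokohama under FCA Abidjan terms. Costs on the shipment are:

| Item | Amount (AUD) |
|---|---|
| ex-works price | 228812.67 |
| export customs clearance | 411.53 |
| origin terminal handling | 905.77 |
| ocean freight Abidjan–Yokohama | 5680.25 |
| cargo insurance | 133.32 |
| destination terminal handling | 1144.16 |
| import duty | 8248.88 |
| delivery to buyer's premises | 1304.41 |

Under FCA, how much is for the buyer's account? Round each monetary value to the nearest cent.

FCA: the seller delivers export-cleared goods to the carrier; the buyer bears costs from that point.
Seller's account: goods 228812.67 + export clearance 411.53 = 229224.20
Buyer's account: origin terminal 905.77 + freight 5680.25 + insurance 133.32 + destination terminal 1144.16 + duty 8248.88 + delivery 1304.41 = 17416.79

Buyer's account: AUD 17416.79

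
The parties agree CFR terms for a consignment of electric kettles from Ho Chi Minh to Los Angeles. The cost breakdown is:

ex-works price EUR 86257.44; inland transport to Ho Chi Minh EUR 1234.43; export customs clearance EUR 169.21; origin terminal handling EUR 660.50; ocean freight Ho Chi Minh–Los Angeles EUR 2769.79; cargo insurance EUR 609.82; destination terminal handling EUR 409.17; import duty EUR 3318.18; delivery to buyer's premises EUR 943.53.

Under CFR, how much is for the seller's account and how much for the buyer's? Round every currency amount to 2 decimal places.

Seller: EUR 91091.37; buyer: EUR 5280.70

CFR: the seller pays costs through ocean freight to the destination port, but not insurance.
Seller's account: goods 86257.44 + inland to port 1234.43 + export clearance 169.21 + origin terminal 660.50 + freight 2769.79 = 91091.37
Buyer's account: insurance 609.82 + destination terminal 409.17 + duty 3318.18 + delivery 943.53 = 5280.70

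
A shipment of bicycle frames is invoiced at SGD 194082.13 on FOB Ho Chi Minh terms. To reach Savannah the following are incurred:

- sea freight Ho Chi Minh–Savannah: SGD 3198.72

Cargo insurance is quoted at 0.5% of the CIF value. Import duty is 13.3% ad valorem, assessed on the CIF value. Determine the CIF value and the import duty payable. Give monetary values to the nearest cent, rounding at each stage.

Let C be the CIF value. C = FOB price + freight + 0.5% × C
C − 0.5% × C = 194082.13 + 3198.72
0.995 × C = 197280.85
C = 197280.85 / 0.995 = 198272.21
Insurance premium = 0.5% × 198272.21 = 991.36
Import duty = 198272.21 × 13.3% = 26370.20

CIF value: SGD 198272.21; import duty: SGD 26370.20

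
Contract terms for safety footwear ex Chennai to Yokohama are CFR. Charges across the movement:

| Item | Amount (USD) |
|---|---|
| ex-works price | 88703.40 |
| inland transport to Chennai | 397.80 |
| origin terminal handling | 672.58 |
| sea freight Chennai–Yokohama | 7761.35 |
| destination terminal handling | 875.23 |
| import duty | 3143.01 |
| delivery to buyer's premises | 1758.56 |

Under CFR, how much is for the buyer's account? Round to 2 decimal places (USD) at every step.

Buyer's account: USD 5776.80

CFR: the seller pays costs through ocean freight to the destination port, but not insurance.
Seller's account: goods 88703.40 + inland to port 397.80 + origin terminal 672.58 + freight 7761.35 = 97535.13
Buyer's account: destination terminal 875.23 + duty 3143.01 + delivery 1758.56 = 5776.80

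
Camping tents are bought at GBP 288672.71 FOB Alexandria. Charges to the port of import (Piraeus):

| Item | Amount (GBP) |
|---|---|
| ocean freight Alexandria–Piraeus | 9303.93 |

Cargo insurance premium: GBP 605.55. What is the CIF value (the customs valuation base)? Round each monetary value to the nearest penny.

CIF = FOB price + freight + insurance
CIF = 288672.71 + 9303.93 + 605.55 = 298582.19

CIF value: GBP 298582.19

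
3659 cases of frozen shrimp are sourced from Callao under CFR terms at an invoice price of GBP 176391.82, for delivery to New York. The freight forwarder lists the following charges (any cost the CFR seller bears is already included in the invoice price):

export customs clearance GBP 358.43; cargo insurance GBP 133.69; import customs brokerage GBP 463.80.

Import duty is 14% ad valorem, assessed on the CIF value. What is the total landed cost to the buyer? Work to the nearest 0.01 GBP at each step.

CFR: the seller pays costs through ocean freight to the destination port, but not insurance.
Already in the invoice (seller's account under CFR): export clearance — exclude.
CIF value = CFR price + insurance = 176391.82 + 133.69 = 176525.51
Import duty = 176525.51 × 14% = 24713.57
Buyer bears: insurance 133.69 + brokerage 463.80 + duty 24713.57 = 25311.06
Landed cost = invoice 176391.82 + 25311.06 = 201702.88

Total landed cost: GBP 201702.88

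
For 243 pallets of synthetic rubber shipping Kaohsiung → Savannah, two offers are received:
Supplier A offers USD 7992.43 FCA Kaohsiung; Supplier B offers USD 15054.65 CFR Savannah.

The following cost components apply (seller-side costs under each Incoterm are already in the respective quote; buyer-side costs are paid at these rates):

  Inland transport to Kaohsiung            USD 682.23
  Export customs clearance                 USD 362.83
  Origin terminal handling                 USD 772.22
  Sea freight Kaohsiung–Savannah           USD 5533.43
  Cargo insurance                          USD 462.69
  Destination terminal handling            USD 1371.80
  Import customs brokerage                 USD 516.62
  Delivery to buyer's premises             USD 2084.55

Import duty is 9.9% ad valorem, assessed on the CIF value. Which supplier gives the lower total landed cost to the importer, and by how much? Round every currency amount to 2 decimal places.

Supplier A is cheaper by USD 831.47

Supplier A (FCA):
CIF value = FCA price + origin terminal + freight + insurance = 7992.43 + 772.22 + 5533.43 + 462.69 = 14760.77
Import duty = 14760.77 × 9.9% = 1461.32
Buyer bears (A): 772.22 + 5533.43 + 462.69 + 1371.80 + 516.62 + 2084.55 = 10741.31
Landed cost (A) = invoice 7992.43 + 10741.31 + duty 1461.32 = 20195.06
Supplier B (CFR):
CIF value = CFR price + insurance = 15054.65 + 462.69 = 15517.34
Import duty = 15517.34 × 9.9% = 1536.22
Buyer bears (B): 462.69 + 1371.80 + 516.62 + 2084.55 = 4435.66
Landed cost (B) = invoice 15054.65 + 4435.66 + duty 1536.22 = 21026.53
Difference = |20195.06 − 21026.53| = 831.47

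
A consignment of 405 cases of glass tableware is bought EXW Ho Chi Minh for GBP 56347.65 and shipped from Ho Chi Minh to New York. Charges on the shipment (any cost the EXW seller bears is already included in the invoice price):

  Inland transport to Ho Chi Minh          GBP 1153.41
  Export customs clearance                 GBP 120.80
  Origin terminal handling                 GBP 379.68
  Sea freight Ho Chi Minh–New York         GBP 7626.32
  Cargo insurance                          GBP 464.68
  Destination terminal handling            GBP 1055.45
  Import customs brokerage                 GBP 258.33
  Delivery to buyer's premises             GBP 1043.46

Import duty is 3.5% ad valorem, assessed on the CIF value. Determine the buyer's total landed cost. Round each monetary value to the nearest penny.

EXW: the seller makes goods available at their premises; the buyer bears all onward costs.
CIF value = EXW price + inland to port + export clearance + origin terminal + freight + insurance = 56347.65 + 1153.41 + 120.80 + 379.68 + 7626.32 + 464.68 = 66092.54
Import duty = 66092.54 × 3.5% = 2313.24
Buyer bears: inland to port 1153.41 + export clearance 120.80 + origin terminal 379.68 + freight 7626.32 + insurance 464.68 + destination terminal 1055.45 + brokerage 258.33 + delivery 1043.46 + duty 2313.24 = 14415.37
Landed cost = invoice 56347.65 + 14415.37 = 70763.02

Total landed cost: GBP 70763.02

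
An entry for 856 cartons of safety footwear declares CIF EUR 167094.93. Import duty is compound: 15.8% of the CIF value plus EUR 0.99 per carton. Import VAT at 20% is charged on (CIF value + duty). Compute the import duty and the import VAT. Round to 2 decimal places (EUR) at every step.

Ad valorem component: 167094.93 × 15.8% = 26401.00
Specific component: 856 × 0.99 = 847.44
Import duty = 26401.00 + 847.44 = 27248.44
VAT base = CIF + duty = 167094.93 + 27248.44 = 194343.37
Import VAT = 194343.37 × 20% = 38868.67

Import duty: EUR 27248.44; import VAT: EUR 38868.67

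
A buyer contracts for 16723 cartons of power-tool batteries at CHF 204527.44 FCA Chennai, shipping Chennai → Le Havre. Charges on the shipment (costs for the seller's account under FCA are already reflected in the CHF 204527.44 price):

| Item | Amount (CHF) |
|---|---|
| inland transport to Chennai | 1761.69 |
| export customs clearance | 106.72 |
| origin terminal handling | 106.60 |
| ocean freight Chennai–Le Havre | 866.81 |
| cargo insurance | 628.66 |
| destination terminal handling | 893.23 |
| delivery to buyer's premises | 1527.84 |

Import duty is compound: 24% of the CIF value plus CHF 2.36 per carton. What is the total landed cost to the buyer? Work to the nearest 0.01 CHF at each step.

FCA: the seller delivers export-cleared goods to the carrier; the buyer bears costs from that point.
Already in the invoice (seller's account under FCA): inland to port, export clearance — exclude.
CIF value = FCA price + origin terminal + freight + insurance = 204527.44 + 106.60 + 866.81 + 628.66 = 206129.51
Ad valorem component: 206129.51 × 24% = 49471.08
Specific component: 16723 × 2.36 = 39466.28
Import duty = 49471.08 + 39466.28 = 88937.36
Buyer bears: origin terminal 106.60 + freight 866.81 + insurance 628.66 + destination terminal 893.23 + delivery 1527.84 + duty 88937.36 = 92960.50
Landed cost = invoice 204527.44 + 92960.50 = 297487.94

Total landed cost: CHF 297487.94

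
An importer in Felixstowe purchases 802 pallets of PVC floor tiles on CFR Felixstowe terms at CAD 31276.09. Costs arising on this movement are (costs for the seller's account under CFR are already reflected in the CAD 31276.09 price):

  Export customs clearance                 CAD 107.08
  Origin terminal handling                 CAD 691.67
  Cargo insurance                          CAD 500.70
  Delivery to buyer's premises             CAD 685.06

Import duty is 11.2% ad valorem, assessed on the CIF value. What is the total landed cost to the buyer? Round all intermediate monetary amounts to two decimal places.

CFR: the seller pays costs through ocean freight to the destination port, but not insurance.
Already in the invoice (seller's account under CFR): export clearance, origin terminal — exclude.
CIF value = CFR price + insurance = 31276.09 + 500.70 = 31776.79
Import duty = 31776.79 × 11.2% = 3559.00
Buyer bears: insurance 500.70 + delivery 685.06 + duty 3559.00 = 4744.76
Landed cost = invoice 31276.09 + 4744.76 = 36020.85

Total landed cost: CAD 36020.85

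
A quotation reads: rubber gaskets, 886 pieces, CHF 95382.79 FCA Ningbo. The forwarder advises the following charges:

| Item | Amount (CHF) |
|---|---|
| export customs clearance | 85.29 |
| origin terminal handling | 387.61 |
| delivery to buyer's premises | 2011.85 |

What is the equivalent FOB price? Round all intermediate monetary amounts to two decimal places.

Not relevant to the conversion: export clearance — on the seller under both FCA and FOB; already in the FCA price and stays in the FOB price. delivery — on the buyer under both terms; not part of either seller's price.
From FCA to FOB, the seller additionally bears: origin terminal.
FOB price = 95382.79 + 387.61 = 95770.40

FOB price: CHF 95770.40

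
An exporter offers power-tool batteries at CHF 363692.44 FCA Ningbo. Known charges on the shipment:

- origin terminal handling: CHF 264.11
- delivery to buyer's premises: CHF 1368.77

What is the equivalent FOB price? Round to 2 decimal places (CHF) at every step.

FOB price: CHF 363956.55

Not relevant to the conversion: delivery — on the buyer under both terms; not part of either seller's price.
From FCA to FOB, the seller additionally bears: origin terminal.
FOB price = 363692.44 + 264.11 = 363956.55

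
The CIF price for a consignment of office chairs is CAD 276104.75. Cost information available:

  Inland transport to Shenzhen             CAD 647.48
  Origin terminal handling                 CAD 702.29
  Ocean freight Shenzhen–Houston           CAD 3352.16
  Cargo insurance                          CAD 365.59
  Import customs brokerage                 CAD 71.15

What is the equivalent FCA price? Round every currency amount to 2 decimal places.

Not relevant to the conversion: inland to port — on the seller under both CIF and FCA; already in the CIF price and stays in the FCA price. brokerage — on the buyer under both terms; not part of either seller's price.
From CIF to FCA, the seller no longer bears: origin terminal, freight, insurance.
FCA price = 276104.75 − 702.29 − 3352.16 − 365.59 = 271684.71

FCA price: CAD 271684.71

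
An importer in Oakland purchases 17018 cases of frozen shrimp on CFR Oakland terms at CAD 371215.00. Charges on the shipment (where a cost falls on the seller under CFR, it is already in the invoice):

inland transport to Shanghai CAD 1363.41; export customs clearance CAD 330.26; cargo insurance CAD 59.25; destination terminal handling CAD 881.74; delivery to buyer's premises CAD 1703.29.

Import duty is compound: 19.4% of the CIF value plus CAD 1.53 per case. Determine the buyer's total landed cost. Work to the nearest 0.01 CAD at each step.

Total landed cost: CAD 471924.02

CFR: the seller pays costs through ocean freight to the destination port, but not insurance.
Already in the invoice (seller's account under CFR): inland to port, export clearance — exclude.
CIF value = CFR price + insurance = 371215.00 + 59.25 = 371274.25
Ad valorem component: 371274.25 × 19.4% = 72027.20
Specific component: 17018 × 1.53 = 26037.54
Import duty = 72027.20 + 26037.54 = 98064.74
Buyer bears: insurance 59.25 + destination terminal 881.74 + delivery 1703.29 + duty 98064.74 = 100709.02
Landed cost = invoice 371215.00 + 100709.02 = 471924.02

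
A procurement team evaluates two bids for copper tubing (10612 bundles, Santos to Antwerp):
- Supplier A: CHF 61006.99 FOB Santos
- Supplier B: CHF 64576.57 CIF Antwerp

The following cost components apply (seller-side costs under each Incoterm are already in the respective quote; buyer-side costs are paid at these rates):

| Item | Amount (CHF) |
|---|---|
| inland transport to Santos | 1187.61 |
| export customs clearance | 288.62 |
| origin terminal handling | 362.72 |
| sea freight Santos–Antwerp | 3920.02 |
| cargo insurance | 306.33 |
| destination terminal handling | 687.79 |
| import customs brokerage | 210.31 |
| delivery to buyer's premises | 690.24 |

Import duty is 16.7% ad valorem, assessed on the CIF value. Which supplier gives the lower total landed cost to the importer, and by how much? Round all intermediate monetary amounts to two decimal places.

Supplier A (FOB):
CIF value = FOB price + freight + insurance = 61006.99 + 3920.02 + 306.33 = 65233.34
Import duty = 65233.34 × 16.7% = 10893.97
Buyer bears (A): 3920.02 + 306.33 + 687.79 + 210.31 + 690.24 = 5814.69
Landed cost (A) = invoice 61006.99 + 5814.69 + duty 10893.97 = 77715.65
Supplier B (CIF):
The CIF price already equals the CIF value: 64576.57
Import duty = 64576.57 × 16.7% = 10784.29
Buyer bears (B): 687.79 + 210.31 + 690.24 = 1588.34
Landed cost (B) = invoice 64576.57 + 1588.34 + duty 10784.29 = 76949.20
Difference = |77715.65 − 76949.20| = 766.45

Supplier B is cheaper by CHF 766.45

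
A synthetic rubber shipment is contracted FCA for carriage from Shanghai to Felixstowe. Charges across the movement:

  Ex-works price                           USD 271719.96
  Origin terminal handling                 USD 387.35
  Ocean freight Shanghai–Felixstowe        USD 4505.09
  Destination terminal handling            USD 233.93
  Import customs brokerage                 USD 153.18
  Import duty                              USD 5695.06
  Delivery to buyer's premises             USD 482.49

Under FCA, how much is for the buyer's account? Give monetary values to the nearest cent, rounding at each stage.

FCA: the seller delivers export-cleared goods to the carrier; the buyer bears costs from that point.
Seller's account: goods 271719.96 = 271719.96
Buyer's account: origin terminal 387.35 + freight 4505.09 + destination terminal 233.93 + brokerage 153.18 + duty 5695.06 + delivery 482.49 = 11457.10

Buyer's account: USD 11457.10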